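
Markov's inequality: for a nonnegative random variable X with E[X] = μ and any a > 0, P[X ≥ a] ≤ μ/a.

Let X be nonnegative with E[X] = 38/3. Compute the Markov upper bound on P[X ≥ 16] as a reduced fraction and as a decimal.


μ = E[X] = 38/3, a = 16.
Markov: P[X ≥ 16] ≤ μ/a = (38/3)/16 = 19/24.
Numerically: ≈ 0.791667.
(Since a = 16 > μ = 12.666667, the bound 19/24 is < 1 and informative.)

P[X ≥ 16] ≤ 19/24 ≈ 0.791667.


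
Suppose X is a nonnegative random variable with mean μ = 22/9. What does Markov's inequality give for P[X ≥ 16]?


μ = E[X] = 22/9, a = 16.
Markov: P[X ≥ 16] ≤ μ/a = (22/9)/16 = 11/72.
Numerically: ≈ 0.153.
(Since a = 16 > μ = 2.444, the bound 11/72 is < 1 and informative.)

P[X ≥ 16] ≤ 11/72 ≈ 0.153.


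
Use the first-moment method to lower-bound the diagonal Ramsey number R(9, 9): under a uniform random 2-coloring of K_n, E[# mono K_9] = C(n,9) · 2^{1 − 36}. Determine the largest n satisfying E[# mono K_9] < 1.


We need C(n, 9) · 2^{1 − 36} < 1, i.e. C(n, 9) < 2^{36 − 1} = 34359738368.
Check values of n near the boundary:
  n = 60: C(60, 9) = 14783142660; 14783142660 < 34359738368? YES
  n = 61: C(61, 9) = 17341763505; 17341763505 < 34359738368? YES
  n = 62: C(62, 9) = 20286591270; 20286591270 < 34359738368? YES
  n = 63: C(63, 9) = 23667689815; 23667689815 < 34359738368? YES
  n = 64: C(64, 9) = 27540584512; 27540584512 < 34359738368? YES
  n = 65: C(65, 9) = 31966749880; 31966749880 < 34359738368? YES
  n = 66: C(66, 9) = 37014131440; 37014131440 < 34359738368? NO
The largest n with C(n, 9) < 34359738368 is n = 65 (where E[X] = 3995843735/4294967296 ≈ 0.930355). Hence R(9, 9) > 65, i.e. R(9, 9) ≥ 66.

Largest n = 65; hence R(9, 9) > 65.


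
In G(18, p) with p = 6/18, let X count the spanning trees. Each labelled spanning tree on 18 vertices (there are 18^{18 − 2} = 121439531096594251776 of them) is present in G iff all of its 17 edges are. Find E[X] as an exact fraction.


K_18 has 18^{18 − 2} = 121439531096594251776 labelled spanning trees.
For each such spanning tree H, let X_H = 1 if all 17 edges of H are present in G. Then P[X_H = 1] = p^{17} = (1/3)^{17} = 1/129140163.
Summing the indicators: E[X] = Σ_H E[X_H] = 121439531096594251776 · p^{17} = 121439531096594251776 · 1/129140163 = 940369969152.
Numerically: E[X] ≈ 9.404e+11.

E[X] = 121439531096594251776 · (1/3)^{17} = 940369969152 ≈ 9.404e+11.


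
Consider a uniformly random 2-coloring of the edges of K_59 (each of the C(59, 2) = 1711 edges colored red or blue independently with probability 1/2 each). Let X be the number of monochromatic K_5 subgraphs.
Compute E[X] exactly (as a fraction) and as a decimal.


Let X = Σ_S X_S over the C(59, 5) = 5006386 subsets S of size 5, where X_S = 1 if the K_5 on S is monochromatic.
For a fixed S, the K_5 on S has C(5, 2) = 10 edges. P[all 10 edges red] = (1/2)^10, and likewise for blue, so P[monochromatic] = 2·(1/2)^10 = 2^{1 − 10} = 1/512.
By linearity: E[X] = C(59, 5) · 2^{1 − 10} = 5006386 · 1/512 = 2503193/256.
Numerically: E[X] ≈ 9778.098.

E[X] = C(59,5)·2^(1−C(5,2)) = 2503193/256 ≈ 9778.098.


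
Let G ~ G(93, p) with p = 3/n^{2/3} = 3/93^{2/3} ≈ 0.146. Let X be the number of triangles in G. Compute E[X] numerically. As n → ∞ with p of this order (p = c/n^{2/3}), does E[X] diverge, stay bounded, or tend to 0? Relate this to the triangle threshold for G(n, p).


Number of potential triangles: C(93, 3) = 129766.
Each occurs with probability p³ ≈ (0.146)³ ≈ 3.12175e-03.
By linearity: E[X] = C(93, 3)·p³ ≈ 129766 · 3.12175e-03 ≈ 405.097.
Since α = 2/3 < 1, p = c/n^{2/3} ≫ 1/n is above the triangle threshold p ~ 1/n. Asymptotically E[X] ~ (c³/6)·n^{3(1−α)} = (3³/6)·n^{1} → ∞; triangles are abundant w.h.p.

E[X] ≈ 405.097; in regime p = Θ(1/n^{2/3}) E[X] diverges (above the triangle threshold p ~ 1/n).


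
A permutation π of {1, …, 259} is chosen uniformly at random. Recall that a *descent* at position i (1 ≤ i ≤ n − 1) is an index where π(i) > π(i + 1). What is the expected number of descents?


Write X = Σ X_I over i = 1, …, 258, with X_I the indicator of one descent.
There are 258 indicators.
For each fixed i, the pair (π(i), π(i+1)) is a uniformly random ordered pair of distinct values from {1, …, 259}; by symmetry P[π(i) > π(i+1)] = 1/2.
By linearity: E[X] = 258 · (1/2) = (259 − 1) · (1/2) = 129 ≈ 129.000000.

E[X] = 129 = 129.000000.


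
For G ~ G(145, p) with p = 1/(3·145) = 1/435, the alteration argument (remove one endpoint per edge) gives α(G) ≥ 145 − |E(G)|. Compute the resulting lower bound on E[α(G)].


E[|E(G)|] = C(145, 2)·p = 10440 · (1/435) = 24.
E[α(G)] ≥ n − E[|E(G)|] = 145 − 24 = 121.
Numerically: ≈ 121.000.
(This is only a lower bound; the true E[α(G)] may be larger.)

E[α(G)] ≥ 121 ≈ 121.000.


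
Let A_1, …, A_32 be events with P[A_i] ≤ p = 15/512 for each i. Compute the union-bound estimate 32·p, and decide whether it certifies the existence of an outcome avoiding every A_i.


Union bound: P[∪_{i=1}^{32} A_i] ≤ Σ_i P[A_i] ≤ 32·p = 32·(15/512) = 15/16.
Numerically: 15/16 ≈ 0.937500.
Is 15/16 < 1? YES.
Since P[∪ A_i] ≤ 15/16 < 1, the complement has P[∩ A_i^c] ≥ 1 − 15/16 = 1/16 > 0, so some outcome avoids every A_i.

32·p = 15/16 ≈ 0.937500; existence CERTIFIED by the union bound.


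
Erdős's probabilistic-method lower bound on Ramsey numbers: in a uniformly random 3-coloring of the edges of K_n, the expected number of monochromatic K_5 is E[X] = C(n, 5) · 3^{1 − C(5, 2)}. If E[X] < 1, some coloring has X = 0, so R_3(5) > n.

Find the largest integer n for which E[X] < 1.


We need C(n, 5) · 3^{1 − 10} < 1, i.e. C(n, 5) < 3^{10 − 1} = 19683.
Check values of n near the boundary:
  n = 19: C(19, 5) = 11628; 11628 < 19683? YES
  n = 20: C(20, 5) = 15504; 15504 < 19683? YES
  n = 21: C(21, 5) = 20349; 20349 < 19683? NO
The largest n with C(n, 5) < 19683 is n = 20 (where E[X] = 5168/6561 ≈ 0.787685). Hence R_3(5) > 20, i.e. R_3(5) ≥ 21.

Largest n = 20; hence R_3(5) > 20.


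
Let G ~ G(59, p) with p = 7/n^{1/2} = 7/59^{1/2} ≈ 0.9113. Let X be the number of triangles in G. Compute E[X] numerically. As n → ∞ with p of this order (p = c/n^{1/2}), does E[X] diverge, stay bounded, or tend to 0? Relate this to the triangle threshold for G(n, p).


Number of potential triangles: C(59, 3) = 32509.
Each occurs with probability p³ ≈ (0.9113)³ ≈ 7.568610e-01.
By linearity: E[X] = C(59, 3)·p³ ≈ 32509 · 7.568610e-01 ≈ 24604.7929.
Since α = 1/2 < 1, p = c/n^{1/2} ≫ 1/n is above the triangle threshold p ~ 1/n. Asymptotically E[X] ~ (c³/6)·n^{3(1−α)} = (7³/6)·n^{1.5} → ∞; triangles are abundant w.h.p.

E[X] ≈ 24604.7929; in regime p = Θ(1/n^{1/2}) E[X] diverges (above the triangle threshold p ~ 1/n).


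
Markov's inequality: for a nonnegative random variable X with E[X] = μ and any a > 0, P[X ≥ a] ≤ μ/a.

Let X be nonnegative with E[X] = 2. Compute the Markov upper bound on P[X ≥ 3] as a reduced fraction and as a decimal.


μ = E[X] = 2, a = 3.
Markov: P[X ≥ 3] ≤ μ/a = (2)/3 = 2/3.
Numerically: ≈ 0.667.
(Since a = 3 > μ = 2.000, the bound 2/3 is < 1 and informative.)

P[X ≥ 3] ≤ 2/3 ≈ 0.667.


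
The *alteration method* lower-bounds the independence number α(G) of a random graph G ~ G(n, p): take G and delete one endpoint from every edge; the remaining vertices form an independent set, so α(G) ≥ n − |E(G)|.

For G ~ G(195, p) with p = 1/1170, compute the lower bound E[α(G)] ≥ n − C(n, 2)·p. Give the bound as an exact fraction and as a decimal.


E[|E(G)|] = C(195, 2)·p = 18915 · (1/1170) = 97/6.
E[α(G)] ≥ n − E[|E(G)|] = 195 − 97/6 = 1073/6.
Numerically: ≈ 178.8333.
(This is only a lower bound; the true E[α(G)] may be larger.)

E[α(G)] ≥ 1073/6 ≈ 178.8333.


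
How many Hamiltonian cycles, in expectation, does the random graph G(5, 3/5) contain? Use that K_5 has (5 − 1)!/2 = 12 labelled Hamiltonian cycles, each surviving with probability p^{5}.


K_5 has (5 − 1)!/2 = 12 labelled Hamiltonian cycles.
For each such Hamiltonian cycle H, let X_H = 1 if all 5 edges of H are present in G. Then P[X_H = 1] = p^{5} = (3/5)^{5} = 243/3125.
By linearity of expectation: E[X] = Σ_H E[X_H] = 12 · p^{5} = 12 · 243/3125 = 2916/3125.
Numerically: E[X] ≈ 0.9331.

E[X] = 12 · (3/5)^{5} = 2916/3125 ≈ 0.9331.


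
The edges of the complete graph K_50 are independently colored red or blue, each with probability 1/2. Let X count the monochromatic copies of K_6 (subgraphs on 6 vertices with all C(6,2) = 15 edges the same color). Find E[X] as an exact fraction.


Let X = Σ_S X_S over the C(50, 6) = 15890700 subsets S of size 6, where X_S = 1 if the K_6 on S is monochromatic.
For a fixed S, the K_6 on S has C(6, 2) = 15 edges. P[all 15 edges red] = (1/2)^15, and likewise for blue, so P[monochromatic] = 2·(1/2)^15 = 2^{1 − 15} = 1/16384.
By linearity of expectation: E[X] = C(50, 6) · 2^{1 − 15} = 15890700 · 1/16384 = 3972675/4096.
Numerically: E[X] ≈ 969.89136.

E[X] = C(50,6)·2^(1−C(6,2)) = 3972675/4096 ≈ 969.89136.


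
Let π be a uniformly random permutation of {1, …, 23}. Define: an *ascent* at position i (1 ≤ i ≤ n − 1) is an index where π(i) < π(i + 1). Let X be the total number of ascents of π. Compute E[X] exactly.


Write X = Σ X_I over i = 1, …, 22, with X_I the indicator of one ascent.
There are 22 indicators.
For each fixed i, the pair (π(i), π(i+1)) is a uniformly random ordered pair of distinct values from {1, …, 23}; by symmetry P[π(i) < π(i+1)] = 1/2.
By linearity: E[X] = 22 · (1/2) = (23 − 1) · (1/2) = 11 ≈ 11.000.

E[X] = 11 = 11.000.


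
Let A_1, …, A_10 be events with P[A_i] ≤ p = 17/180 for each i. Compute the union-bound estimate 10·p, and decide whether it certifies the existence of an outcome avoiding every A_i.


Union bound: P[∪_{i=1}^{10} A_i] ≤ Σ_i P[A_i] ≤ 10·p = 10·(17/180) = 17/18.
Numerically: 17/18 ≈ 0.94444.
Is 17/18 < 1? YES.
Since P[∪ A_i] ≤ 17/18 < 1, the complement has P[∩ A_i^c] ≥ 1 − 17/18 = 1/18 > 0, so some outcome avoids every A_i.

10·p = 17/18 ≈ 0.94444; existence CERTIFIED by the union bound.


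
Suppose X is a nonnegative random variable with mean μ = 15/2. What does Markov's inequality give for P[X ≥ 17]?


μ = E[X] = 15/2, a = 17.
Markov: P[X ≥ 17] ≤ μ/a = (15/2)/17 = 15/34.
Numerically: ≈ 0.441176.
(Since a = 17 > μ = 7.500000, the bound 15/34 is < 1 and informative.)

P[X ≥ 17] ≤ 15/34 ≈ 0.441176.


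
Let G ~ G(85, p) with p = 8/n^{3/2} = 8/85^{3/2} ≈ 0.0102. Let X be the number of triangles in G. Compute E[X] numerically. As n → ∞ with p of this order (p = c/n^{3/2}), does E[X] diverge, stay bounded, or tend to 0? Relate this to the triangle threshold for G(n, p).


Number of potential triangles: C(85, 3) = 98770.
Each occurs with probability p³ ≈ (0.0102)³ ≈ 1.06386e-06.
By linearity: E[X] = C(85, 3)·p³ ≈ 98770 · 1.06386e-06 ≈ 0.105.
Since α = 3/2 > 1, p = c/n^{3/2} = o(1/n) is below the triangle threshold p ~ 1/n. Asymptotically E[X] ~ (c³/6)·n^{3(1−α)} = (8³/6)·n^{-1.5} → 0, so by Markov's inequality G has no triangles w.h.p.

E[X] ≈ 0.105; in regime p = Θ(1/n^{3/2}) E[X] tends to 0 (below the triangle threshold p ~ 1/n).


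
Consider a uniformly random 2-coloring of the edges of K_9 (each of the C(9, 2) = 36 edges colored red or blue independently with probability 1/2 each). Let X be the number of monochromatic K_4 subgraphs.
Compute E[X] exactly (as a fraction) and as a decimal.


Let X = Σ_S X_S over the C(9, 4) = 126 subsets S of size 4, where X_S = 1 if the K_4 on S is monochromatic.
For a fixed S, the K_4 on S has C(4, 2) = 6 edges. P[all 6 edges red] = (1/2)^6, and likewise for blue, so P[monochromatic] = 2·(1/2)^6 = 2^{1 − 6} = 1/32.
By linearity: E[X] = C(9, 4) · 2^{1 − 6} = 126 · 1/32 = 63/16.
Numerically: E[X] ≈ 3.938.

E[X] = C(9,4)·2^(1−C(4,2)) = 63/16 ≈ 3.938.


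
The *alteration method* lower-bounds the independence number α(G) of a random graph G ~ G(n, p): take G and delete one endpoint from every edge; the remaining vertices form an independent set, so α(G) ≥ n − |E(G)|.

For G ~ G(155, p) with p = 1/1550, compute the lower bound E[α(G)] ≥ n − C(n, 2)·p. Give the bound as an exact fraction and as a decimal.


E[|E(G)|] = C(155, 2)·p = 11935 · (1/1550) = 77/10.
E[α(G)] ≥ n − E[|E(G)|] = 155 − 77/10 = 1473/10.
Numerically: ≈ 147.300.
(This is only a lower bound; the true E[α(G)] may be larger.)

E[α(G)] ≥ 1473/10 ≈ 147.300.


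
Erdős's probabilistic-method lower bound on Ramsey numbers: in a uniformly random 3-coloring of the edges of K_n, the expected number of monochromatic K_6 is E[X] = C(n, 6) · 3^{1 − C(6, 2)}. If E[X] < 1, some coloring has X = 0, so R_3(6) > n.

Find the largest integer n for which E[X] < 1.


We need C(n, 6) · 3^{1 − 15} < 1, i.e. C(n, 6) < 3^{15 − 1} = 4782969.
Check values of n near the boundary:
  n = 39: C(39, 6) = 3262623; 3262623 < 4782969? YES
  n = 40: C(40, 6) = 3838380; 3838380 < 4782969? YES
  n = 41: C(41, 6) = 4496388; 4496388 < 4782969? YES
  n = 42: C(42, 6) = 5245786; 5245786 < 4782969? NO
  n = 43: C(43, 6) = 6096454; 6096454 < 4782969? NO
  n = 44: C(44, 6) = 7059052; 7059052 < 4782969? NO
The largest n with C(n, 6) < 4782969 is n = 41 (where E[X] = 1498796/1594323 ≈ 0.94008). Hence R_3(6) > 41, i.e. R_3(6) ≥ 42.

Largest n = 41; hence R_3(6) > 41.


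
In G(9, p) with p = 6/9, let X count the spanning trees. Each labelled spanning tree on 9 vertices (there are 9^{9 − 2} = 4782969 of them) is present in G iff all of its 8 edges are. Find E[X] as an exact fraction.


K_9 has 9^{9 − 2} = 4782969 labelled spanning trees.
For each such spanning tree H, let X_H = 1 if all 8 edges of H are present in G. Then P[X_H = 1] = p^{8} = (2/3)^{8} = 256/6561.
By linearity of expectation: E[X] = Σ_H E[X_H] = 4782969 · p^{8} = 4782969 · 256/6561 = 186624.
Numerically: E[X] ≈ 1.87e+05.

E[X] = 4782969 · (2/3)^{8} = 186624 ≈ 1.87e+05.


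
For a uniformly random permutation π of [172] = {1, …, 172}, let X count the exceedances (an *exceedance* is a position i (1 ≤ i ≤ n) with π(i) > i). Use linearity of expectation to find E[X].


Write X = Σ_{i=1}^{172} X_i, where X_i = 1_{π(i) > i}.
For each fixed i, π(i) is uniform over {1, …, 172} (marginal of a uniform permutation), so P[π(i) > i] = (n − i)/n. Summing: Σ_{i=1}^{172} (n − i)/n = (0 + 1 + … + 171)/172 = 172(172 − 1)/(2·172) = (172 − 1)/2.
Hence E[X] = Σ_{i=1}^{172} (172 − i)/172 = 171/2 ≈ 85.500000.

E[X] = 171/2 = 85.500000.


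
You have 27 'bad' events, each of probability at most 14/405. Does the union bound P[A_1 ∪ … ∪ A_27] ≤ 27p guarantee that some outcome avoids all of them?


Union bound: P[∪_{i=1}^{27} A_i] ≤ Σ_i P[A_i] ≤ 27·p = 27·(14/405) = 14/15.
Numerically: 14/15 ≈ 0.933333.
Is 14/15 < 1? YES.
Since P[∪ A_i] ≤ 14/15 < 1, the complement has P[∩ A_i^c] ≥ 1 − 14/15 = 1/15 > 0, so some outcome avoids every A_i.

27·p = 14/15 ≈ 0.933333; existence CERTIFIED by the union bound.


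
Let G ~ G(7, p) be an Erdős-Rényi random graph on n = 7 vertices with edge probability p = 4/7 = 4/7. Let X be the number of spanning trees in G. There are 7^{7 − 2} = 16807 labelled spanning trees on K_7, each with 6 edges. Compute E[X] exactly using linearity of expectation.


K_7 has 7^{7 − 2} = 16807 labelled spanning trees.
For each such spanning tree H, let X_H = 1 if all 6 edges of H are present in G. Then P[X_H = 1] = p^{6} = (4/7)^{6} = 4096/117649.
By linearity: E[X] = Σ_H E[X_H] = 16807 · p^{6} = 16807 · 4096/117649 = 4096/7.
Numerically: E[X] ≈ 585.

E[X] = 16807 · (4/7)^{6} = 4096/7 ≈ 585.


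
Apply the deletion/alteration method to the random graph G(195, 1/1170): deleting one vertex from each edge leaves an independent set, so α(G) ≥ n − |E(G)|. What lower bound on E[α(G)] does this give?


E[|E(G)|] = C(195, 2)·p = 18915 · (1/1170) = 97/6.
E[α(G)] ≥ n − E[|E(G)|] = 195 − 97/6 = 1073/6.
Numerically: ≈ 178.833.
(This is only a lower bound; the true E[α(G)] may be larger.)

E[α(G)] ≥ 1073/6 ≈ 178.833.


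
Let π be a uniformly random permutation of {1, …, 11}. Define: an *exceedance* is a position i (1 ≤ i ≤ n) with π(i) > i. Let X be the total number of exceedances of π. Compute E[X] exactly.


Write X = Σ_{i=1}^{11} X_i, where X_i = 1_{π(i) > i}.
For each fixed i, π(i) is uniform over {1, …, 11} (marginal of a uniform permutation), so P[π(i) > i] = (n − i)/n. Summing: Σ_{i=1}^{11} (n − i)/n = (0 + 1 + … + 10)/11 = 11(11 − 1)/(2·11) = (11 − 1)/2.
Hence E[X] = Σ_{i=1}^{11} (11 − i)/11 = 5 ≈ 5.0000.

E[X] = 5 = 5.0000.


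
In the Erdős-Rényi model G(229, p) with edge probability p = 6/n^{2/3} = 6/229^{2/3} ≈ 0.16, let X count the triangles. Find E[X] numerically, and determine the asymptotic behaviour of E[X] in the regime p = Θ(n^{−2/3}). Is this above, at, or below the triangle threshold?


Number of potential triangles: C(229, 3) = 1975354.
Each occurs with probability p³ ≈ (0.16)³ ≈ 4.11891e-03.
By linearity: E[X] = C(229, 3)·p³ ≈ 1975354 · 4.11891e-03 ≈ 8136.314.
Since α = 2/3 < 1, p = c/n^{2/3} ≫ 1/n is above the triangle threshold p ~ 1/n. Asymptotically E[X] ~ (c³/6)·n^{3(1−α)} = (6³/6)·n^{1} → ∞; triangles are abundant w.h.p.

E[X] ≈ 8136.314; in regime p = Θ(1/n^{2/3}) E[X] diverges (above the triangle threshold p ~ 1/n).


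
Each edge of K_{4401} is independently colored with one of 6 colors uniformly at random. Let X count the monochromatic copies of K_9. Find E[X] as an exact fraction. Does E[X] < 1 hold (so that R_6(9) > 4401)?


E[X] = C(4401, 9) · 6^{1 − 36} = 1692951372410676096134752050 · 6^{−35} = 1692951372410676096134752050/1719070799748422591028658176.
As a reduced fraction: E[X] = 282158562068446016022458675/286511799958070431838109696 ≈ 0.984806.
Is E[X] < 1? YES.
Since E[X] < 1, there exists a 6-coloring of K_{4401} with no monochromatic K_9; hence R_6(9) > 4401.

E[X] = 282158562068446016022458675/286511799958070431838109696 ≈ 0.984806; E[X] < 1, so R_6(9) > 4401.


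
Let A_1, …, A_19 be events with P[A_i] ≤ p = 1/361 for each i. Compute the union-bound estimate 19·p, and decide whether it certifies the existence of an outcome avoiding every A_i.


Union bound: P[∪_{i=1}^{19} A_i] ≤ Σ_i P[A_i] ≤ 19·p = 19·(1/361) = 1/19.
Numerically: 1/19 ≈ 0.0526316.
Is 1/19 < 1? YES.
Since P[∪ A_i] ≤ 1/19 < 1, the complement has P[∩ A_i^c] ≥ 1 − 1/19 = 18/19 > 0, so some outcome avoids every A_i.

19·p = 1/19 ≈ 0.0526316; existence CERTIFIED by the union bound.


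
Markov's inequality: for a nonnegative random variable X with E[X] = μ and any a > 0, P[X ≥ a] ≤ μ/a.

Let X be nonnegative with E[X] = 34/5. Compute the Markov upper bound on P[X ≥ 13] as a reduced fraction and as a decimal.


μ = E[X] = 34/5, a = 13.
Markov: P[X ≥ 13] ≤ μ/a = (34/5)/13 = 34/65.
Numerically: ≈ 0.523077.
(Since a = 13 > μ = 6.800000, the bound 34/65 is < 1 and informative.)

P[X ≥ 13] ≤ 34/65 ≈ 0.523077.


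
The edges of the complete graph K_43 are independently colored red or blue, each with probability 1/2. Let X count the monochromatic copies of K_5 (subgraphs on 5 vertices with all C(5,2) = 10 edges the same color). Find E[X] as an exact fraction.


Let X = Σ_S X_S over the C(43, 5) = 962598 subsets S of size 5, where X_S = 1 if the K_5 on S is monochromatic.
For a fixed S, the K_5 on S has C(5, 2) = 10 edges. P[all 10 edges red] = (1/2)^10, and likewise for blue, so P[monochromatic] = 2·(1/2)^10 = 2^{1 − 10} = 1/512.
By linearity: E[X] = C(43, 5) · 2^{1 − 10} = 962598 · 1/512 = 481299/256.
Numerically: E[X] ≈ 1880.07422.

E[X] = C(43,5)·2^(1−C(5,2)) = 481299/256 ≈ 1880.07422.


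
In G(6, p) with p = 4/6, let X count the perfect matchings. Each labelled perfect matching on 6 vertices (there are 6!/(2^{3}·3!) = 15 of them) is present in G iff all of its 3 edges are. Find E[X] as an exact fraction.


K_6 has 6!/(2^{3}·3!) = 15 labelled perfect matchings.
For each such perfect matching H, let X_H = 1 if all 3 edges of H are present in G. Then P[X_H = 1] = p^{3} = (2/3)^{3} = 8/27.
By linearity of expectation: E[X] = Σ_H E[X_H] = 15 · p^{3} = 15 · 8/27 = 40/9.
Numerically: E[X] ≈ 4.44.

E[X] = 15 · (2/3)^{3} = 40/9 ≈ 4.44.


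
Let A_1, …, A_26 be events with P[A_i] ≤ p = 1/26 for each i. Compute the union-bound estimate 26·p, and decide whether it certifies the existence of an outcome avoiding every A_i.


Union bound: P[∪_{i=1}^{26} A_i] ≤ Σ_i P[A_i] ≤ 26·p = 26·(1/26) = 1.
Numerically: 1 ≈ 1.000000.
Is 1 < 1? NO.
Since the bound 1 is ≥ 1, the union bound is uninformative here; it does NOT by itself certify existence.

26·p = 1 ≈ 1.000000; existence NOT certified by the union bound.


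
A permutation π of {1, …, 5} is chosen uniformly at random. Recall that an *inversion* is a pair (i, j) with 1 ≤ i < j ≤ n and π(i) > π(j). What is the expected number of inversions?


Write X = Σ X_I over the C(5, 2) = 10 pairs i < j, with X_I the indicator of one inversion.
There are 10 indicators.
For each fixed pair i < j, the values π(i) and π(j) are two distinct elements of {1, …, 5} in uniformly random order; by symmetry P[π(i) > π(j)] = 1/2.
By linearity: E[X] = 10 · (1/2) = C(5, 2) · (1/2) = 10/2 = 5 ≈ 5.000.

E[X] = 5 = 5.000.


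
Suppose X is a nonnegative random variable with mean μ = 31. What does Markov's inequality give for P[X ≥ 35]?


μ = E[X] = 31, a = 35.
Markov: P[X ≥ 35] ≤ μ/a = (31)/35 = 31/35.
Numerically: ≈ 0.8857.
(Since a = 35 > μ = 31.0000, the bound 31/35 is < 1 and informative.)

P[X ≥ 35] ≤ 31/35 ≈ 0.8857.


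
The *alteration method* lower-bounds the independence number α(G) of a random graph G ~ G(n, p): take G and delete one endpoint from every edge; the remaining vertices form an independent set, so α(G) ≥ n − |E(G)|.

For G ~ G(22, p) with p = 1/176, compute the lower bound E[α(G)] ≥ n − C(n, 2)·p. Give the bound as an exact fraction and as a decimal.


E[|E(G)|] = C(22, 2)·p = 231 · (1/176) = 21/16.
E[α(G)] ≥ n − E[|E(G)|] = 22 − 21/16 = 331/16.
Numerically: ≈ 20.688.
(This is only a lower bound; the true E[α(G)] may be larger.)

E[α(G)] ≥ 331/16 ≈ 20.688.


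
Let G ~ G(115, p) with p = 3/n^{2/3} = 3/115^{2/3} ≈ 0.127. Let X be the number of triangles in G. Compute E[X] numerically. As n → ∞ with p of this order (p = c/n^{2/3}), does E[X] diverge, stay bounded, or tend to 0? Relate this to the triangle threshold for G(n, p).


Number of potential triangles: C(115, 3) = 246905.
Each occurs with probability p³ ≈ (0.127)³ ≈ 2.04159e-03.
By linearity: E[X] = C(115, 3)·p³ ≈ 246905 · 2.04159e-03 ≈ 504.078.
Since α = 2/3 < 1, p = c/n^{2/3} ≫ 1/n is above the triangle threshold p ~ 1/n. Asymptotically E[X] ~ (c³/6)·n^{3(1−α)} = (3³/6)·n^{1} → ∞; triangles are abundant w.h.p.

E[X] ≈ 504.078; in regime p = Θ(1/n^{2/3}) E[X] diverges (above the triangle threshold p ~ 1/n).


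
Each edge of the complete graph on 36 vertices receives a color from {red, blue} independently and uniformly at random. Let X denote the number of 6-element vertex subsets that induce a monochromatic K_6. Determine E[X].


Let X = Σ_S X_S over the C(36, 6) = 1947792 subsets S of size 6, where X_S = 1 if the K_6 on S is monochromatic.
For a fixed S, the K_6 on S has C(6, 2) = 15 edges. P[all 15 edges red] = (1/2)^15, and likewise for blue, so P[monochromatic] = 2·(1/2)^15 = 2^{1 − 15} = 1/16384.
By linearity of expectation: E[X] = C(36, 6) · 2^{1 − 15} = 1947792 · 1/16384 = 121737/1024.
Numerically: E[X] ≈ 118.883789.

E[X] = C(36,6)·2^(1−C(6,2)) = 121737/1024 ≈ 118.883789.


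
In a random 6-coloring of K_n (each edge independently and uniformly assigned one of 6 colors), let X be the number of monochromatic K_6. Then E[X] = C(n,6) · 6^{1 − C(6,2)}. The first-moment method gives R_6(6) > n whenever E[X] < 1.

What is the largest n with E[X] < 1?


We need C(n, 6) · 6^{1 − 15} < 1, i.e. C(n, 6) < 6^{15 − 1} = 78364164096.
Check values of n near the boundary:
  n = 195: C(195, 6) = 70656049360; 70656049360 < 78364164096? YES
  n = 196: C(196, 6) = 72887293024; 72887293024 < 78364164096? YES
  n = 197: C(197, 6) = 75176946208; 75176946208 < 78364164096? YES
  n = 198: C(198, 6) = 77526225777; 77526225777 < 78364164096? YES
  n = 199: C(199, 6) = 79936367511; 79936367511 < 78364164096? NO
The largest n with C(n, 6) < 78364164096 is n = 198 (where E[X] = 25842075259/26121388032 ≈ 0.98931). Hence R_6(6) > 198, i.e. R_6(6) ≥ 199.

Largest n = 198; hence R_6(6) > 198.


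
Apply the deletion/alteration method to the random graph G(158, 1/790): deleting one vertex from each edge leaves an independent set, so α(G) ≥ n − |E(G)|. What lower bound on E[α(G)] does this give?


E[|E(G)|] = C(158, 2)·p = 12403 · (1/790) = 157/10.
E[α(G)] ≥ n − E[|E(G)|] = 158 − 157/10 = 1423/10.
Numerically: ≈ 142.300.
(This is only a lower bound; the true E[α(G)] may be larger.)

E[α(G)] ≥ 1423/10 ≈ 142.300.


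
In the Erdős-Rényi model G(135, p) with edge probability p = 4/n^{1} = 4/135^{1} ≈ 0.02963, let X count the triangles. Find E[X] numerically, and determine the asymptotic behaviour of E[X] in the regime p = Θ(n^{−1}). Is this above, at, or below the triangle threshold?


Number of potential triangles: C(135, 3) = 400995.
Each occurs with probability p³ ≈ (0.02963)³ ≈ 2.601229e-05.
By linearity: E[X] = C(135, 3)·p³ ≈ 400995 · 2.601229e-05 ≈ 10.4308.
Here α = 1, so p = 4/n is exactly at the triangle threshold p ~ 1/n. Asymptotically E[X] → c³/6 = 4³/6 = 32/3 ≈ 10.6667, a bounded constant. In this regime the triangle count is asymptotically Poisson(c³/6).

E[X] ≈ 10.4308; in regime p = Θ(1/n^{1}) E[X] stays bounded (at the triangle threshold p ~ 1/n).


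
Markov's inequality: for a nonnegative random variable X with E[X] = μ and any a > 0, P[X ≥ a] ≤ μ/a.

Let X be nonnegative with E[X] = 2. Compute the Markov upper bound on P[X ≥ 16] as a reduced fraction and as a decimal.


μ = E[X] = 2, a = 16.
Markov: P[X ≥ 16] ≤ μ/a = (2)/16 = 1/8.
Numerically: ≈ 0.125.
(Since a = 16 > μ = 2.000, the bound 1/8 is < 1 and informative.)

P[X ≥ 16] ≤ 1/8 ≈ 0.125.


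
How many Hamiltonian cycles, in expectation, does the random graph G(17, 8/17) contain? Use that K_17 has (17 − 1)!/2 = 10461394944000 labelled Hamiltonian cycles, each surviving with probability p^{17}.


K_17 has (17 − 1)!/2 = 10461394944000 labelled Hamiltonian cycles.
For each such Hamiltonian cycle H, let X_H = 1 if all 17 edges of H are present in G. Then P[X_H = 1] = p^{17} = (8/17)^{17} = 2251799813685248/827240261886336764177.
By linearity: E[X] = Σ_H E[X_H] = 10461394944000 · p^{17} = 10461394944000 · 2251799813685248/827240261886336764177 = 23556967185786995434586112000/827240261886336764177.
Numerically: E[X] ≈ 2.85e+07.

E[X] = 10461394944000 · (8/17)^{17} = 23556967185786995434586112000/827240261886336764177 ≈ 2.85e+07.


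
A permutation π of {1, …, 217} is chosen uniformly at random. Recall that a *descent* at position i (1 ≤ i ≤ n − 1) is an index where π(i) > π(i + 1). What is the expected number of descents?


Write X = Σ X_I over i = 1, …, 216, with X_I the indicator of one descent.
There are 216 indicators.
For each fixed i, the pair (π(i), π(i+1)) is a uniformly random ordered pair of distinct values from {1, …, 217}; by symmetry P[π(i) > π(i+1)] = 1/2.
By linearity: E[X] = 216 · (1/2) = (217 − 1) · (1/2) = 108 ≈ 108.00000.

E[X] = 108 = 108.00000.


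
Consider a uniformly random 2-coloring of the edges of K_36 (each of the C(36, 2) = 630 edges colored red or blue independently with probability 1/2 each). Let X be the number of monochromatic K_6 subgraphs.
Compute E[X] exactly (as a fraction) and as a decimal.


Let X = Σ_S X_S over the C(36, 6) = 1947792 subsets S of size 6, where X_S = 1 if the K_6 on S is monochromatic.
For a fixed S, the K_6 on S has C(6, 2) = 15 edges. P[all 15 edges red] = (1/2)^15, and likewise for blue, so P[monochromatic] = 2·(1/2)^15 = 2^{1 − 15} = 1/16384.
Summing: E[X] = C(36, 6) · 2^{1 − 15} = 1947792 · 1/16384 = 121737/1024.
Numerically: E[X] ≈ 118.883789.

E[X] = C(36,6)·2^(1−C(6,2)) = 121737/1024 ≈ 118.883789.


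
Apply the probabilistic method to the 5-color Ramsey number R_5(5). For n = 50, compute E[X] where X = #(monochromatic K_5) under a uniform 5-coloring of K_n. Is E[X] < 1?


E[X] = C(50, 5) · 5^{1 − 10} = 2118760 · 5^{−9} = 2118760/1953125.
As a reduced fraction: E[X] = 423752/390625 ≈ 1.0848.
Is E[X] < 1? NO.
Since E[X] ≥ 1, the first-moment bound is inconclusive at n = 50; it does NOT by itself certify R_5(5) > 50.

E[X] = 423752/390625 ≈ 1.0848; E[X] ≥ 1; first-moment method inconclusive here.


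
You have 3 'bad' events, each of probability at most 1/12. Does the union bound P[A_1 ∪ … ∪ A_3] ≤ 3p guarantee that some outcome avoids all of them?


Union bound: P[∪_{i=1}^{3} A_i] ≤ Σ_i P[A_i] ≤ 3·p = 3·(1/12) = 1/4.
Numerically: 1/4 ≈ 0.250.
Is 1/4 < 1? YES.
Since P[∪ A_i] ≤ 1/4 < 1, the complement has P[∩ A_i^c] ≥ 1 − 1/4 = 3/4 > 0, so some outcome avoids every A_i.

3·p = 1/4 ≈ 0.250; existence CERTIFIED by the union bound.


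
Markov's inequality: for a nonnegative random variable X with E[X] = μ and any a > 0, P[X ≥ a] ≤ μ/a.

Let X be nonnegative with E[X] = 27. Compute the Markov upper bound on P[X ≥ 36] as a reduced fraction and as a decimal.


μ = E[X] = 27, a = 36.
Markov: P[X ≥ 36] ≤ μ/a = (27)/36 = 3/4.
Numerically: ≈ 0.750000.
(Since a = 36 > μ = 27.000000, the bound 3/4 is < 1 and informative.)

P[X ≥ 36] ≤ 3/4 ≈ 0.750000.


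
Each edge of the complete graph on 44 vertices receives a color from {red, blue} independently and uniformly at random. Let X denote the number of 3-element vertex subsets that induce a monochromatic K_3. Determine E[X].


Let X = Σ_S X_S over the C(44, 3) = 13244 subsets S of size 3, where X_S = 1 if the K_3 on S is monochromatic.
For a fixed S, the K_3 on S has C(3, 2) = 3 edges. P[all 3 edges red] = (1/2)^3, and likewise for blue, so P[monochromatic] = 2·(1/2)^3 = 2^{1 − 3} = 1/4.
Summing: E[X] = C(44, 3) · 2^{1 − 3} = 13244 · 1/4 = 3311.
Numerically: E[X] ≈ 3311.00000.

E[X] = C(44,3)·2^(1−C(3,2)) = 3311 ≈ 3311.00000.


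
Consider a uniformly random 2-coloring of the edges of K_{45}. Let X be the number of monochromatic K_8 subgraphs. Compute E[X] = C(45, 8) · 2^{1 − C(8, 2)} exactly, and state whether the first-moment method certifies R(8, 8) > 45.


E[X] = C(45, 8) · 2^{1 − 28} = 215553195 · 2^{−27} = 215553195/134217728.
As a reduced fraction: E[X] = 215553195/134217728 ≈ 1.606.
Is E[X] < 1? NO.
Since E[X] ≥ 1, the first-moment bound is inconclusive at n = 45; it does NOT by itself certify R(8, 8) > 45.

E[X] = 215553195/134217728 ≈ 1.606; E[X] ≥ 1; first-moment method inconclusive here.


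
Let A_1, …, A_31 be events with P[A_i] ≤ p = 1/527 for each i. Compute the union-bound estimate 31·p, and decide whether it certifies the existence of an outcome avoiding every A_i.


Union bound: P[∪_{i=1}^{31} A_i] ≤ Σ_i P[A_i] ≤ 31·p = 31·(1/527) = 1/17.
Numerically: 1/17 ≈ 0.0588235.
Is 1/17 < 1? YES.
Since P[∪ A_i] ≤ 1/17 < 1, the complement has P[∩ A_i^c] ≥ 1 − 1/17 = 16/17 > 0, so some outcome avoids every A_i.

31·p = 1/17 ≈ 0.0588235; existence CERTIFIED by the union bound.


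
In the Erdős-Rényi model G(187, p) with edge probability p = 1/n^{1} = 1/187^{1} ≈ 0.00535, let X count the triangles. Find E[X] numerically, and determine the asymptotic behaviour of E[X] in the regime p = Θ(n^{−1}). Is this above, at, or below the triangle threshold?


Number of potential triangles: C(187, 3) = 1072445.
Each occurs with probability p³ ≈ (0.00535)³ ≈ 1.52924e-07.
By linearity: E[X] = C(187, 3)·p³ ≈ 1072445 · 1.52924e-07 ≈ 0.164.
Here α = 1, so p = 1/n is exactly at the triangle threshold p ~ 1/n. Asymptotically E[X] → c³/6 = 1³/6 = 1/6 ≈ 0.167, a bounded constant. In this regime the triangle count is asymptotically Poisson(c³/6).

E[X] ≈ 0.164; in regime p = Θ(1/n^{1}) E[X] stays bounded (at the triangle threshold p ~ 1/n).


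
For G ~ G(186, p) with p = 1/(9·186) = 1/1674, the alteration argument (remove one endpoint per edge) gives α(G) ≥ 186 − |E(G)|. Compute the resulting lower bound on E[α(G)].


E[|E(G)|] = C(186, 2)·p = 17205 · (1/1674) = 185/18.
E[α(G)] ≥ n − E[|E(G)|] = 186 − 185/18 = 3163/18.
Numerically: ≈ 175.72222.
(This is only a lower bound; the true E[α(G)] may be larger.)

E[α(G)] ≥ 3163/18 ≈ 175.72222.


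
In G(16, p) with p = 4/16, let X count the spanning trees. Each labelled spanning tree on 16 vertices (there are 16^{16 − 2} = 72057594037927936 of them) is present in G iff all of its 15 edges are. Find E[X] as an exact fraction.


K_16 has 16^{16 − 2} = 72057594037927936 labelled spanning trees.
For each such spanning tree H, let X_H = 1 if all 15 edges of H are present in G. Then P[X_H = 1] = p^{15} = (1/4)^{15} = 1/1073741824.
By linearity: E[X] = Σ_H E[X_H] = 72057594037927936 · p^{15} = 72057594037927936 · 1/1073741824 = 67108864.
Numerically: E[X] ≈ 6.71e+07.

E[X] = 72057594037927936 · (1/4)^{15} = 67108864 ≈ 6.71e+07.


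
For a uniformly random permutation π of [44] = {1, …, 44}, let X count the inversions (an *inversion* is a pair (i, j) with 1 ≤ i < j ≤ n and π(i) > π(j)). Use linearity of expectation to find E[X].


Write X = Σ X_I over the C(44, 2) = 946 pairs i < j, with X_I the indicator of one inversion.
There are 946 indicators.
For each fixed pair i < j, the values π(i) and π(j) are two distinct elements of {1, …, 44} in uniformly random order; by symmetry P[π(i) > π(j)] = 1/2.
By linearity: E[X] = 946 · (1/2) = C(44, 2) · (1/2) = 946/2 = 473 ≈ 473.0000.

E[X] = 473 = 473.0000.


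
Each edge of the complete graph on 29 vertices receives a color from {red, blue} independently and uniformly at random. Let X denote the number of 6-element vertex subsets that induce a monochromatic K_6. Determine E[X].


Let X = Σ_S X_S over the C(29, 6) = 475020 subsets S of size 6, where X_S = 1 if the K_6 on S is monochromatic.
For a fixed S, the K_6 on S has C(6, 2) = 15 edges. P[all 15 edges red] = (1/2)^15, and likewise for blue, so P[monochromatic] = 2·(1/2)^15 = 2^{1 − 15} = 1/16384.
Summing: E[X] = C(29, 6) · 2^{1 − 15} = 475020 · 1/16384 = 118755/4096.
Numerically: E[X] ≈ 28.993.

E[X] = C(29,6)·2^(1−C(6,2)) = 118755/4096 ≈ 28.993.


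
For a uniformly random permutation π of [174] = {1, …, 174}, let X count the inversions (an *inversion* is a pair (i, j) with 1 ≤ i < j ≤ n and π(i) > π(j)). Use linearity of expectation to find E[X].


Write X = Σ X_I over the C(174, 2) = 15051 pairs i < j, with X_I the indicator of one inversion.
There are 15051 indicators.
For each fixed pair i < j, the values π(i) and π(j) are two distinct elements of {1, …, 174} in uniformly random order; by symmetry P[π(i) > π(j)] = 1/2.
By linearity: E[X] = 15051 · (1/2) = C(174, 2) · (1/2) = 15051/2 = 15051/2 ≈ 7525.50000.

E[X] = 15051/2 = 7525.50000.


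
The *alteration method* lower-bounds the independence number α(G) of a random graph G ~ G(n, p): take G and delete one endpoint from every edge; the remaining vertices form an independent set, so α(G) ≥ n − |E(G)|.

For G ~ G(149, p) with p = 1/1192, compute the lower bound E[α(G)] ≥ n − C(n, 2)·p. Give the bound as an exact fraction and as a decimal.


E[|E(G)|] = C(149, 2)·p = 11026 · (1/1192) = 37/4.
E[α(G)] ≥ n − E[|E(G)|] = 149 − 37/4 = 559/4.
Numerically: ≈ 139.750.
(This is only a lower bound; the true E[α(G)] may be larger.)

E[α(G)] ≥ 559/4 ≈ 139.750.


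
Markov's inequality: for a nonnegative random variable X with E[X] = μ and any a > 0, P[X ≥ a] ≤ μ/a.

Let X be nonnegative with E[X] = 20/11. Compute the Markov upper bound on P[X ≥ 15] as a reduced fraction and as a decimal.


μ = E[X] = 20/11, a = 15.
Markov: P[X ≥ 15] ≤ μ/a = (20/11)/15 = 4/33.
Numerically: ≈ 0.12121.
(Since a = 15 > μ = 1.81818, the bound 4/33 is < 1 and informative.)

P[X ≥ 15] ≤ 4/33 ≈ 0.12121.


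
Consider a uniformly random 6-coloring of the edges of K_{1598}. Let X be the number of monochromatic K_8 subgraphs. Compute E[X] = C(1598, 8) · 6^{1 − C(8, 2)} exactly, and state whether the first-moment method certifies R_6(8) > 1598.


E[X] = C(1598, 8) · 6^{1 − 28} = 1036267977730442348529 · 6^{−27} = 1036267977730442348529/1023490369077469249536.
As a reduced fraction: E[X] = 115140886414493594281/113721152119718805504 ≈ 1.01248.
Is E[X] < 1? NO.
Since E[X] ≥ 1, the first-moment bound is inconclusive at n = 1598; it does NOT by itself certify R_6(8) > 1598.

E[X] = 115140886414493594281/113721152119718805504 ≈ 1.01248; E[X] ≥ 1; first-moment method inconclusive here.


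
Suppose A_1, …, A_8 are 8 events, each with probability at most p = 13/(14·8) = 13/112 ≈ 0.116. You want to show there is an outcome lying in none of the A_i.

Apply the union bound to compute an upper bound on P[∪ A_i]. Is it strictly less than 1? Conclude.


Union bound: P[∪_{i=1}^{8} A_i] ≤ Σ_i P[A_i] ≤ 8·p = 8·(13/112) = 13/14.
Numerically: 13/14 ≈ 0.929.
Is 13/14 < 1? YES.
Since P[∪ A_i] ≤ 13/14 < 1, the complement has P[∩ A_i^c] ≥ 1 − 13/14 = 1/14 > 0, so some outcome avoids every A_i.

8·p = 13/14 ≈ 0.929; existence CERTIFIED by the union bound.


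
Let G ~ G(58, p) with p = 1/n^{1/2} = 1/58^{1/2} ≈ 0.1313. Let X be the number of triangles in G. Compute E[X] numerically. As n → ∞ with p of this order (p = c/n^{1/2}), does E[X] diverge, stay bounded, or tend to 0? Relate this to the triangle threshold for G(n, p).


Number of potential triangles: C(58, 3) = 30856.
Each occurs with probability p³ ≈ (0.1313)³ ≈ 2.263904e-03.
By linearity: E[X] = C(58, 3)·p³ ≈ 30856 · 2.263904e-03 ≈ 69.8550.
Since α = 1/2 < 1, p = c/n^{1/2} ≫ 1/n is above the triangle threshold p ~ 1/n. Asymptotically E[X] ~ (c³/6)·n^{3(1−α)} = (1³/6)·n^{1.5} → ∞; triangles are abundant w.h.p.

E[X] ≈ 69.8550; in regime p = Θ(1/n^{1/2}) E[X] diverges (above the triangle threshold p ~ 1/n).


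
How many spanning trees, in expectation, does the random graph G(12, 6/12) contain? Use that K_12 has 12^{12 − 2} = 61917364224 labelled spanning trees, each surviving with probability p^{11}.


K_12 has 12^{12 − 2} = 61917364224 labelled spanning trees.
For each such spanning tree H, let X_H = 1 if all 11 edges of H are present in G. Then P[X_H = 1] = p^{11} = (1/2)^{11} = 1/2048.
By linearity of expectation: E[X] = Σ_H E[X_H] = 61917364224 · p^{11} = 61917364224 · 1/2048 = 30233088.
Numerically: E[X] ≈ 3.0233e+07.

E[X] = 61917364224 · (1/2)^{11} = 30233088 ≈ 3.0233e+07.


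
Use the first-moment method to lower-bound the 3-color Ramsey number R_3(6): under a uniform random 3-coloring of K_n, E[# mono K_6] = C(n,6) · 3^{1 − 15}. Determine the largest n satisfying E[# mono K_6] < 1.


We need C(n, 6) · 3^{1 − 15} < 1, i.e. C(n, 6) < 3^{15 − 1} = 4782969.
Check values of n near the boundary:
  n = 35: C(35, 6) = 1623160; 1623160 < 4782969? YES
  n = 36: C(36, 6) = 1947792; 1947792 < 4782969? YES
  n = 37: C(37, 6) = 2324784; 2324784 < 4782969? YES
  n = 38: C(38, 6) = 2760681; 2760681 < 4782969? YES
  n = 39: C(39, 6) = 3262623; 3262623 < 4782969? YES
  n = 40: C(40, 6) = 3838380; 3838380 < 4782969? YES
  n = 41: C(41, 6) = 4496388; 4496388 < 4782969? YES
  n = 42: C(42, 6) = 5245786; 5245786 < 4782969? NO
  n = 43: C(43, 6) = 6096454; 6096454 < 4782969? NO
  n = 44: C(44, 6) = 7059052; 7059052 < 4782969? NO
The largest n with C(n, 6) < 4782969 is n = 41 (where E[X] = 1498796/1594323 ≈ 0.94008). Hence R_3(6) > 41, i.e. R_3(6) ≥ 42.

Largest n = 41; hence R_3(6) > 41.
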